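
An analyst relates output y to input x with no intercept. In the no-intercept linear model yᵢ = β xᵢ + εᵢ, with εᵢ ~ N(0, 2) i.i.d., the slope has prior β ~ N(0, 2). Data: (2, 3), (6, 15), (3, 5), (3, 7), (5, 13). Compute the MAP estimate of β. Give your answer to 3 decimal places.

log p(β | y) = −Σ(yᵢ − βxᵢ)²/(2·2) − β²/(2·2) + const.
Setting the derivative to zero: Σxᵢ(yᵢ − βxᵢ)/2 − β/2 = 0, so β = Σxᵢyᵢ / (Σxᵢ² + σ²/τ²).
Σxᵢyᵢ = 2·3 + 6·15 + 3·5 + 3·7 + 5·13 = 197; Σxᵢ² = 83; σ²/τ² = 1.
β̂_MAP = 197 / (83 + 1) = 197/84 ≈ 2.345.

β̂_MAP = 2.345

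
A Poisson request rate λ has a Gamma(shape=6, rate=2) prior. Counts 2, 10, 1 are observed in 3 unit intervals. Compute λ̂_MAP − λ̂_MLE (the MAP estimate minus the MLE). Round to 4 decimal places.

MAP − MLE = -0.7333

Σxᵢ = 13. Posterior is Gamma(19, 5); MAP = (19−1)/5 = 18/5 ≈ 3.60000.
MLE = x̄ = 13/3 ≈ 4.33333.
Difference = 18/5 − 13/3 = -11/15 ≈ -0.7333.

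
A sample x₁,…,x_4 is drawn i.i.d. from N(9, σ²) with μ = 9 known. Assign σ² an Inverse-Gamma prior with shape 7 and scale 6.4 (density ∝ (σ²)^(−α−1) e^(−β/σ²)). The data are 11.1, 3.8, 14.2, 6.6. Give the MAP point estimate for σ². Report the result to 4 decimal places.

σ̂²_MAP = 3.8525

Sum of squared deviations about the known mean: SS = (11.1−9)² + (3.8−9)² + (14.2−9)² + (6.6−9)² = 64.25.
The Normal likelihood contributes (σ²)^(−n/2) exp(−SS/(2σ²)), so the posterior is Inverse-Gamma(α + n/2, β + SS/2) = Inverse-Gamma(9, 38.525).
The mode of Inverse-Gamma(a, b) is b/(a+1) = 38.525/10 ≈ 3.8525.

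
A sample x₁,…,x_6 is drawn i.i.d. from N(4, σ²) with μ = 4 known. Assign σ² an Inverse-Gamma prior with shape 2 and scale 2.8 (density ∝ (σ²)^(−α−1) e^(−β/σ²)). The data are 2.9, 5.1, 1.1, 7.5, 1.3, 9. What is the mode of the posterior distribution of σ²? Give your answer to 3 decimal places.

σ̂²_MAP = 5.081

Sum of squared deviations about the known mean: SS = (2.9−4)² + (5.1−4)² + (1.1−4)² + (7.5−4)² + (1.3−4)² + (9−4)² = 55.37.
The Normal likelihood contributes (σ²)^(−n/2) exp(−SS/(2σ²)), so the posterior is Inverse-Gamma(α + n/2, β + SS/2) = Inverse-Gamma(5, 30.485).
The mode of Inverse-Gamma(a, b) is b/(a+1) = 30.485/6 ≈ 5.081.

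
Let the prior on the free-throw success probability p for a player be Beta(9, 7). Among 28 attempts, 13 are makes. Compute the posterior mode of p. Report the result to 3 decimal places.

p̂_MAP = 0.500

Prior: Beta(9, 7).
Data: 13 successes in 28 trials. The binomial likelihood contributes p^13(1−p)^15, so the posterior is Beta(9+13, 7+15) = Beta(22, 22).
For Beta(a, b) with a, b > 1 the mode is (a−1)/(a+b−2) = 21/42 ≈ 0.500.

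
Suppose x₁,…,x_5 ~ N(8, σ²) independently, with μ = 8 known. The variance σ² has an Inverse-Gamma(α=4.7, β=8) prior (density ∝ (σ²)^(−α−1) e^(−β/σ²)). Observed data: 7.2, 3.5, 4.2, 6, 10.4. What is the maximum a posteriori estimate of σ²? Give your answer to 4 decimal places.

Sum of squared deviations about the known mean: SS = (7.2−8)² + (3.5−8)² + (4.2−8)² + (6−8)² + (10.4−8)² = 45.09.
The Normal likelihood contributes (σ²)^(−n/2) exp(−SS/(2σ²)), so the posterior is Inverse-Gamma(α + n/2, β + SS/2) = Inverse-Gamma(7.2, 30.545).
The mode of Inverse-Gamma(a, b) is b/(a+1) = 30.545/8.2 ≈ 3.7250.

σ̂²_MAP = 3.7250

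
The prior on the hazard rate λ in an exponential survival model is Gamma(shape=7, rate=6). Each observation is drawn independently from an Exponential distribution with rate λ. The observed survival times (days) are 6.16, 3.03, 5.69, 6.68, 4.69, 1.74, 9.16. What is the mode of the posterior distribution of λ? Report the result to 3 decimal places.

λ̂_MAP = 0.301

The Exponential(rate=λ) likelihood is ∝ λ^n e^(−λΣtᵢ). Here n = 7 and Σtᵢ = 6.16 + 3.03 + 5.69 + 6.68 + 4.69 + 1.74 + 9.16 = 37.15.
Posterior ∝ λ^6e^(−6λ) · λ^7e^(−37.15λ) = λ^13e^(−43.15λ), i.e. Gamma(14, 43.15).
Mode = (a−1)/b = 13/43.15 ≈ 0.301.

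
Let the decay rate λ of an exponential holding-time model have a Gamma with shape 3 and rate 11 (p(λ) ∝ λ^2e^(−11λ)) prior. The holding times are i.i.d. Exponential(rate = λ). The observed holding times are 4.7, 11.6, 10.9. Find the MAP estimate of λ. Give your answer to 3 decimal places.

The Exponential(rate=λ) likelihood is ∝ λ^n e^(−λΣtᵢ). Here n = 3 and Σtᵢ = 4.7 + 11.6 + 10.9 = 27.2.
Posterior ∝ λ^2e^(−11λ) · λ^3e^(−27.2λ) = λ^5e^(−38.2λ), i.e. Gamma(6, 38.2).
Mode = (a−1)/b = 5/38.2 ≈ 0.131.

λ̂_MAP = 0.131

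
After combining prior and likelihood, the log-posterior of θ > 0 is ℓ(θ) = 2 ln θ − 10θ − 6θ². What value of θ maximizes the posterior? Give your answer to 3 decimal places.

θ̂_MAP = 0.167

ℓ'(θ) = 2/θ − 10 − 12θ. Setting this to zero and multiplying by θ: 12θ² + 10θ − 2 = 0.
θ = (−10 + √(10² + 4·12·2)) / (2·12) = (−10 + √196) / 24 = (−10 + 14)/24 = 1/6.
ℓ''(θ) = −2/θ² − 12 < 0, confirming a maximum.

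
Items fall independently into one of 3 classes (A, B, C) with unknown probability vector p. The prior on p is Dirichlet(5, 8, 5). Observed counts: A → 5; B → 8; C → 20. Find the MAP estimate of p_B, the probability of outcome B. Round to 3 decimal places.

MAP estimate of p_B = 0.313

The posterior is Dirichlet(αᵢ + nᵢ) = Dirichlet(10, 16, 25).
For a Dirichlet(a₁,…,a_K) with all aᵢ > 1, the mode has j-th component (aⱼ − 1)/(Σaᵢ − K).
Here Σaᵢ = 51 and K = 3, so p_B = (16 − 1)/(51 − 3) = 15/48 ≈ 0.313.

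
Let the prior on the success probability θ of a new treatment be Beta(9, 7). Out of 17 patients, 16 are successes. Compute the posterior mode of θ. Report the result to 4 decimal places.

Prior: Beta(9, 7).
Data: 16 successes in 17 trials. The binomial likelihood contributes θ^16(1−θ)^1, so the posterior is Beta(9+16, 7+1) = Beta(25, 8).
For Beta(a, b) with a, b > 1 the mode is (a−1)/(a+b−2) = 24/31 ≈ 0.7742.

θ̂_MAP = 0.7742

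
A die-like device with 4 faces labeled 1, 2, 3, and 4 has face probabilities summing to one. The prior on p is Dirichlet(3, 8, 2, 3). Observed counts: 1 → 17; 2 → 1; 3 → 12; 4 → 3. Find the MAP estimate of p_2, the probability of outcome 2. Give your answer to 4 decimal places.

The posterior is Dirichlet(αᵢ + nᵢ) = Dirichlet(20, 9, 14, 6).
For a Dirichlet(a₁,…,a_K) with all aᵢ > 1, the mode has j-th component (aⱼ − 1)/(Σaᵢ − K).
Here Σaᵢ = 49 and K = 4, so p_2 = (9 − 1)/(49 − 4) = 8/45 ≈ 0.1778.

MAP estimate: 0.1778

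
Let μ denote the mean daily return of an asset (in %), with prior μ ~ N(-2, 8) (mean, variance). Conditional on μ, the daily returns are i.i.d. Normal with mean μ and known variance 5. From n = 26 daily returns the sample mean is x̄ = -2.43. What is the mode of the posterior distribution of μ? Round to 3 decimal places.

μ̂_MAP = -2.420

n = 26, x̄ = -2.43.
For a Normal prior and Normal likelihood with known variance, the posterior is Normal; its mode equals its mean, the precision-weighted average.
Prior precision 1/σ₀² = 1/8 = 0.125; data precision n/σ² = 26/5 = 5.2.
μ̂ = (0.125·(-2) + 5.2·(-2.43)) / (0.125 + 5.2) = (-12.886)/5.325 = -12886/5325 ≈ -2.420.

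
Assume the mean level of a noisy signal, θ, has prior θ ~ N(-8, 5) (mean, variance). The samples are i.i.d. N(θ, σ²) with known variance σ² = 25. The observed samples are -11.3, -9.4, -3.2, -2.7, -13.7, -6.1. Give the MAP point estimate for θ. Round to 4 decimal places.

n = 6; x̄ = ((-11.3) + (-9.4) + (-3.2) + (-2.7) + (-13.7) + (-6.1))/6 = -46.4/6 = -116/15 ≈ -7.7333.
For a Normal prior and Normal likelihood with known variance, the posterior is Normal; its mode equals its mean, the precision-weighted average.
Prior precision 1/σ₀² = 1/5 = 0.2; data precision n/σ² = 6/25 = 0.24.
θ̂ = (0.2·(-8) + 0.24·(-116/15)) / (0.2 + 0.24) = (-3.456)/0.44 = -432/55 ≈ -7.8545.

θ̂_MAP = -7.8545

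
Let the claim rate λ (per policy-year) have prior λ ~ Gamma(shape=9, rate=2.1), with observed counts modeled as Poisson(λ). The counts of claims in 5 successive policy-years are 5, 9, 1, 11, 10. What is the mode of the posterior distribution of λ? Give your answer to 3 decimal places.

λ̂_MAP = 6.197

Σxᵢ = 5+9+1+11+10 = 36, with n = 5.
Posterior ∝ λ^8e^(−2.1λ) · λ^36e^(−5λ) = λ^44e^(−7.1λ), i.e. Gamma(shape=45, rate=7.1).
The mode of a Gamma(a, b) with a ≥ 1 (shape–rate) is (a−1)/b = 44/7.1 ≈ 6.197.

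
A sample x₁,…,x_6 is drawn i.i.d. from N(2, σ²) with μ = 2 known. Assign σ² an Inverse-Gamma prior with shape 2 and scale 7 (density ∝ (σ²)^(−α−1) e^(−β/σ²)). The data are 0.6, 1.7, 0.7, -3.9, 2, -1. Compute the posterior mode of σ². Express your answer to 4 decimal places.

Sum of squared deviations about the known mean: SS = (0.6−2)² + (1.7−2)² + (0.7−2)² + (-3.9−2)² + (2−2)² + (-1−2)² = 47.55.
The Normal likelihood contributes (σ²)^(−n/2) exp(−SS/(2σ²)), so the posterior is Inverse-Gamma(α + n/2, β + SS/2) = Inverse-Gamma(5, 30.775).
The mode of Inverse-Gamma(a, b) is b/(a+1) = 30.775/6 ≈ 5.1292.

σ̂²_MAP = 5.1292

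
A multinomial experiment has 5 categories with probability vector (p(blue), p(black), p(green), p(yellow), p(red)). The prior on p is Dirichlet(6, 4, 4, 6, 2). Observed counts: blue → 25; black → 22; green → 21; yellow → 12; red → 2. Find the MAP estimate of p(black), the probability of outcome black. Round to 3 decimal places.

MAP estimate of p(black) = 0.253

The posterior is Dirichlet(αᵢ + nᵢ) = Dirichlet(31, 26, 25, 18, 4).
For a Dirichlet(a₁,…,a_K) with all aᵢ > 1, the mode has j-th component (aⱼ − 1)/(Σaᵢ − K).
Here Σaᵢ = 104 and K = 5, so p(black) = (26 − 1)/(104 − 5) = 25/99 ≈ 0.253.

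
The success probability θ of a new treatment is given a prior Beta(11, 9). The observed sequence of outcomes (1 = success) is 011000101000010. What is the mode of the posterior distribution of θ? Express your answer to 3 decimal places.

Prior: Beta(11, 9).
Data: 5 successes in 15 trials (from the sequence). The binomial likelihood contributes θ^5(1−θ)^10, so the posterior is Beta(11+5, 9+10) = Beta(16, 19).
For Beta(a, b) with a, b > 1 the mode is (a−1)/(a+b−2) = 15/33 ≈ 0.455.

θ̂_MAP = 0.455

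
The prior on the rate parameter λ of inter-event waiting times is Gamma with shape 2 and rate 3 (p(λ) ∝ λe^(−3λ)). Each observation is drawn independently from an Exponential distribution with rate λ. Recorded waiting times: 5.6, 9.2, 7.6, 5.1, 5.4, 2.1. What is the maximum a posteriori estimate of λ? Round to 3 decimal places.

The Exponential(rate=λ) likelihood is ∝ λ^n e^(−λΣtᵢ). Here n = 6 and Σtᵢ = 5.6 + 9.2 + 7.6 + 5.1 + 5.4 + 2.1 = 35.
Posterior ∝ λe^(−3λ) · λ^6e^(−35λ) = λ^7e^(−38λ), i.e. Gamma(8, 38).
Mode = (a−1)/b = 7/38 ≈ 0.184.

λ̂_MAP = 0.184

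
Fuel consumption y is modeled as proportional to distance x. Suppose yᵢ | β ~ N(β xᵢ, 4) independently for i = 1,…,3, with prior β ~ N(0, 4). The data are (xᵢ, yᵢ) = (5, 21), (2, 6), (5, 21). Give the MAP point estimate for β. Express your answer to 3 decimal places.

β̂_MAP = 4.036

log p(β | y) = −Σ(yᵢ − βxᵢ)²/(2·4) − β²/(2·4) + const.
Setting the derivative to zero: Σxᵢ(yᵢ − βxᵢ)/4 − β/4 = 0, so β = Σxᵢyᵢ / (Σxᵢ² + σ²/τ²).
Σxᵢyᵢ = 5·21 + 2·6 + 5·21 = 222; Σxᵢ² = 54; σ²/τ² = 1.
β̂_MAP = 222 / (54 + 1) = 222/55 ≈ 4.036.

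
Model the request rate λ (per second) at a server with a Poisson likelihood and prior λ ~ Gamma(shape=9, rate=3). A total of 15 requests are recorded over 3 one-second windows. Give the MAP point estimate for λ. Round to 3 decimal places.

Σxᵢ = 15, n = 3.
Posterior ∝ λ^8e^(−3λ) · λ^15e^(−3λ) = λ^23e^(−6λ), i.e. Gamma(shape=24, rate=6).
The mode of a Gamma(a, b) with a ≥ 1 (shape–rate) is (a−1)/b = 23/6 ≈ 3.833.

λ̂_MAP = 3.833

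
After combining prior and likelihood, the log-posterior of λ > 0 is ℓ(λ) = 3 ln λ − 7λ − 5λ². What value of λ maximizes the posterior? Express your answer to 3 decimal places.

ℓ'(λ) = 3/λ − 7 − 10λ. Setting this to zero and multiplying by λ: 10λ² + 7λ − 3 = 0.
λ = (−7 + √(7² + 4·10·3)) / (2·10) = (−7 + √169) / 20 = (−7 + 13)/20 = 3/10.
ℓ''(λ) = −3/λ² − 10 < 0, confirming a maximum.

λ̂_MAP = 0.300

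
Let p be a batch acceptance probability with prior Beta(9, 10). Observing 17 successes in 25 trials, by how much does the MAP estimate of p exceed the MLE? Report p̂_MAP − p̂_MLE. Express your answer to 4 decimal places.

Posterior is Beta(26, 18); MAP = (26−1)/(44−2) = 25/42 ≈ 0.59524.
MLE ignores the prior: p̂_MLE = k/n = 17/25 ≈ 0.68000.
Difference = 25/42 − 17/25 = -89/1050 ≈ -0.0848.

MAP − MLE = -0.0848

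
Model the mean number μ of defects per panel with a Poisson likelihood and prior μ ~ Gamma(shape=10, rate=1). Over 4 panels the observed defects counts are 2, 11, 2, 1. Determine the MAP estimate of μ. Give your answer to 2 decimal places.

μ̂_MAP = 5.00

Σxᵢ = 2+11+2+1 = 16, with n = 4.
Posterior ∝ μ^9e^(−1μ) · μ^16e^(−4μ) = μ^25e^(−5μ), i.e. Gamma(shape=26, rate=5).
The mode of a Gamma(a, b) with a ≥ 1 (shape–rate) is (a−1)/b = 25/5 ≈ 5.00.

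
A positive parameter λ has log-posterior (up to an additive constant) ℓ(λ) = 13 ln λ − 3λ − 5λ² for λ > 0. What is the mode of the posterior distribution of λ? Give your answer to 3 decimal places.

ℓ'(λ) = 13/λ − 3 − 10λ. Setting this to zero and multiplying by λ: 10λ² + 3λ − 13 = 0.
λ = (−3 + √(3² + 4·10·13)) / (2·10) = (−3 + √529) / 20 = (−3 + 23)/20 = 1.
ℓ''(λ) = −13/λ² − 10 < 0, confirming a maximum.

λ̂_MAP = 1.000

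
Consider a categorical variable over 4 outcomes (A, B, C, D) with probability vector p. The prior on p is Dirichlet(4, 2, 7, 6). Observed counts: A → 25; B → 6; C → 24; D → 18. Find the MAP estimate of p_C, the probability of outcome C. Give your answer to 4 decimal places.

The posterior is Dirichlet(αᵢ + nᵢ) = Dirichlet(29, 8, 31, 24).
For a Dirichlet(a₁,…,a_K) with all aᵢ > 1, the mode has j-th component (aⱼ − 1)/(Σaᵢ − K).
Here Σaᵢ = 92 and K = 4, so p_C = (31 − 1)/(92 − 4) = 30/88 ≈ 0.3409.

MAP estimate of p_C = 0.3409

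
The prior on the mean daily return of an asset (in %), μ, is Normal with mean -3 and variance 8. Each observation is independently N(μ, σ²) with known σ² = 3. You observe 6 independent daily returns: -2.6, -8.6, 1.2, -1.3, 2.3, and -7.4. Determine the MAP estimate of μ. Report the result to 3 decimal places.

μ̂_MAP = -2.749

n = 6; x̄ = ((-2.6) + (-8.6) + 1.2 + (-1.3) + 2.3 + (-7.4))/6 = -16.4/6 = -41/15 ≈ -2.7333.
For a Normal prior and Normal likelihood with known variance, the posterior is Normal; its mode equals its mean, the precision-weighted average.
Prior precision 1/σ₀² = 1/8 = 0.125; data precision n/σ² = 6/3 = 2.
μ̂ = (0.125·(-3) + 2·(-41/15)) / (0.125 + 2) = (-701/120)/2.125 = -701/255 ≈ -2.749.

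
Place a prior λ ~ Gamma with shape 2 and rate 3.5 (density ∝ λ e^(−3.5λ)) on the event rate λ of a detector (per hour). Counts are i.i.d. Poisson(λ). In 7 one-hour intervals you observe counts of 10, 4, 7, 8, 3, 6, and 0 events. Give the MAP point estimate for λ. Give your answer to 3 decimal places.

Σxᵢ = 10+4+7+8+3+6+0 = 38, with n = 7.
Posterior ∝ λe^(−3.5λ) · λ^38e^(−7λ) = λ^39e^(−10.5λ), i.e. Gamma(shape=40, rate=10.5).
The mode of a Gamma(a, b) with a ≥ 1 (shape–rate) is (a−1)/b = 39/10.5 ≈ 3.714.

λ̂_MAP = 3.714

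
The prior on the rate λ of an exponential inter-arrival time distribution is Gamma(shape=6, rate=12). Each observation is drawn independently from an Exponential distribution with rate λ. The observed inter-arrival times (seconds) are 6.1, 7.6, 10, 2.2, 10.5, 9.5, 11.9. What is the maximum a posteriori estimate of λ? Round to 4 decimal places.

λ̂_MAP = 0.1719

The Exponential(rate=λ) likelihood is ∝ λ^n e^(−λΣtᵢ). Here n = 7 and Σtᵢ = 6.1 + 7.6 + 10 + 2.2 + 10.5 + 9.5 + 11.9 = 57.8.
Posterior ∝ λ^5e^(−12λ) · λ^7e^(−57.8λ) = λ^12e^(−69.8λ), i.e. Gamma(13, 69.8).
Mode = (a−1)/b = 12/69.8 ≈ 0.1719.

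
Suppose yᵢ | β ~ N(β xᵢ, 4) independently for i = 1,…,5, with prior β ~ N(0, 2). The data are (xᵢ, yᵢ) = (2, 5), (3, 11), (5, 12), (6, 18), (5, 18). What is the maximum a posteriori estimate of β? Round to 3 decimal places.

log p(β | y) = −Σ(yᵢ − βxᵢ)²/(2·4) − β²/(2·2) + const.
Setting the derivative to zero: Σxᵢ(yᵢ − βxᵢ)/4 − β/2 = 0, so β = Σxᵢyᵢ / (Σxᵢ² + σ²/τ²).
Σxᵢyᵢ = 2·5 + 3·11 + 5·12 + 6·18 + 5·18 = 301; Σxᵢ² = 99; σ²/τ² = 2.
β̂_MAP = 301 / (99 + 2) = 301/101 ≈ 2.980.

β̂_MAP = 2.980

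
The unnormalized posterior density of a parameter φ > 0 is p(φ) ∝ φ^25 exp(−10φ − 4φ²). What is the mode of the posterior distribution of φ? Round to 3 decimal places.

φ̂_MAP = 1.250

ℓ'(φ) = 25/φ − 10 − 8φ. Setting this to zero and multiplying by φ: 8φ² + 10φ − 25 = 0.
φ = (−10 + √(10² + 4·8·25)) / (2·8) = (−10 + √900) / 16 = (−10 + 30)/16 = 5/4.
ℓ''(φ) = −25/φ² − 8 < 0, confirming a maximum.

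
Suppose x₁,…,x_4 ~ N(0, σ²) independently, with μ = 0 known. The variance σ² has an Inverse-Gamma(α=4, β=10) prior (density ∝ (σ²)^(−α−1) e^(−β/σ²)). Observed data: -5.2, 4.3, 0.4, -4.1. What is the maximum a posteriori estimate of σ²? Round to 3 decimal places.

Sum of squared deviations about the known mean: SS = (-5.2−0)² + (4.3−0)² + (0.4−0)² + (-4.1−0)² = 62.5.
The Normal likelihood contributes (σ²)^(−n/2) exp(−SS/(2σ²)), so the posterior is Inverse-Gamma(α + n/2, β + SS/2) = Inverse-Gamma(6, 41.25).
The mode of Inverse-Gamma(a, b) is b/(a+1) = 41.25/7 ≈ 5.893.

σ̂²_MAP = 5.893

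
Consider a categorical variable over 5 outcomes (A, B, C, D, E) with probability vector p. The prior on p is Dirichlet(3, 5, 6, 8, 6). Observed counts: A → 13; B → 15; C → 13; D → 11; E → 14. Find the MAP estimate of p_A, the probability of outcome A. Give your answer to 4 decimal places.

The posterior is Dirichlet(αᵢ + nᵢ) = Dirichlet(16, 20, 19, 19, 20).
For a Dirichlet(a₁,…,a_K) with all aᵢ > 1, the mode has j-th component (aⱼ − 1)/(Σaᵢ − K).
Here Σaᵢ = 94 and K = 5, so p_A = (16 − 1)/(94 − 5) = 15/89 ≈ 0.1685.

MAP estimate of p_A = 0.1685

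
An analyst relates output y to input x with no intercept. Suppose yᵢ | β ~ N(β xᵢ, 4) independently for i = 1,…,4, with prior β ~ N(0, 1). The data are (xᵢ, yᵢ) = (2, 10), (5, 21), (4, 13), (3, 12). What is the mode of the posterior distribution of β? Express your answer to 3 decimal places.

log p(β | y) = −Σ(yᵢ − βxᵢ)²/(2·4) − β²/(2·1) + const.
Setting the derivative to zero: Σxᵢ(yᵢ − βxᵢ)/4 − β/1 = 0, so β = Σxᵢyᵢ / (Σxᵢ² + σ²/τ²).
Σxᵢyᵢ = 2·10 + 5·21 + 4·13 + 3·12 = 213; Σxᵢ² = 54; σ²/τ² = 4.
β̂_MAP = 213 / (54 + 4) = 213/58 ≈ 3.672.

β̂_MAP = 3.672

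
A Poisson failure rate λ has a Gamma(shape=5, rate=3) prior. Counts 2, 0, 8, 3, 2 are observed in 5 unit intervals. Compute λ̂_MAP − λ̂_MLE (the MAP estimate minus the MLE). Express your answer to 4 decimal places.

Σxᵢ = 15. Posterior is Gamma(20, 8); MAP = (20−1)/8 = 19/8 ≈ 2.37500.
MLE = x̄ = 15/5 ≈ 3.00000.
Difference = 19/8 − 15/5 = -5/8 ≈ -0.6250.

MAP − MLE = -0.6250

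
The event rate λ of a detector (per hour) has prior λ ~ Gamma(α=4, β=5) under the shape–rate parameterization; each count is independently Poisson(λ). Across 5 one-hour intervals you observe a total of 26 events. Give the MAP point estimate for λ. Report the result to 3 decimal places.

Σxᵢ = 26, n = 5.
Posterior ∝ λ^3e^(−5λ) · λ^26e^(−5λ) = λ^29e^(−10λ), i.e. Gamma(shape=30, rate=10).
The mode of a Gamma(a, b) with a ≥ 1 (shape–rate) is (a−1)/b = 29/10 ≈ 2.900.

λ̂_MAP = 2.900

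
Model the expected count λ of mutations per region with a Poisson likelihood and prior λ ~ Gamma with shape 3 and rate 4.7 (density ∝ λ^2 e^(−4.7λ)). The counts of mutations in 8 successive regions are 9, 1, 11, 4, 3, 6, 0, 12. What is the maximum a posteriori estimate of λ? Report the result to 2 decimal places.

Σxᵢ = 9+1+11+4+3+6+0+12 = 46, with n = 8.
Posterior ∝ λ^2e^(−4.7λ) · λ^46e^(−8λ) = λ^48e^(−12.7λ), i.e. Gamma(shape=49, rate=12.7).
The mode of a Gamma(a, b) with a ≥ 1 (shape–rate) is (a−1)/b = 48/12.7 ≈ 3.78.

λ̂_MAP = 3.78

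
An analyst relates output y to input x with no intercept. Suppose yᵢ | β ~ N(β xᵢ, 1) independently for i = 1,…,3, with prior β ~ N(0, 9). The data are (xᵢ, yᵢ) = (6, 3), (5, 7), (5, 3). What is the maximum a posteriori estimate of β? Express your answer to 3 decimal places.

log p(β | y) = −Σ(yᵢ − βxᵢ)²/(2·1) − β²/(2·9) + const.
Setting the derivative to zero: Σxᵢ(yᵢ − βxᵢ)/1 − β/9 = 0, so β = Σxᵢyᵢ / (Σxᵢ² + σ²/τ²).
Σxᵢyᵢ = 6·3 + 5·7 + 5·3 = 68; Σxᵢ² = 86; σ²/τ² = 1/9.
β̂_MAP = 68 / (86 + 1/9) = 68/(775/9) = 612/775 ≈ 0.790.

β̂_MAP = 0.790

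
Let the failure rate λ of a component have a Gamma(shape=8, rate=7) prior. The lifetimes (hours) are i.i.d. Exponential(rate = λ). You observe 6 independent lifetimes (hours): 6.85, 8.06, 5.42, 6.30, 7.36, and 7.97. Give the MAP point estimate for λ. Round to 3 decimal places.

λ̂_MAP = 0.266

The Exponential(rate=λ) likelihood is ∝ λ^n e^(−λΣtᵢ). Here n = 6 and Σtᵢ = 6.85 + 8.06 + 5.42 + 6.30 + 7.36 + 7.97 = 41.96.
Posterior ∝ λ^7e^(−7λ) · λ^6e^(−41.96λ) = λ^13e^(−48.96λ), i.e. Gamma(14, 48.96).
Mode = (a−1)/b = 13/48.96 ≈ 0.266.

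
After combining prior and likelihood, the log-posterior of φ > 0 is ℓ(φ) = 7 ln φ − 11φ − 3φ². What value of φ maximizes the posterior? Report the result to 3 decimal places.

ℓ'(φ) = 7/φ − 11 − 6φ. Setting this to zero and multiplying by φ: 6φ² + 11φ − 7 = 0.
φ = (−11 + √(11² + 4·6·7)) / (2·6) = (−11 + √289) / 12 = (−11 + 17)/12 = 1/2.
ℓ''(φ) = −7/φ² − 6 < 0, confirming a maximum.

φ̂_MAP = 0.500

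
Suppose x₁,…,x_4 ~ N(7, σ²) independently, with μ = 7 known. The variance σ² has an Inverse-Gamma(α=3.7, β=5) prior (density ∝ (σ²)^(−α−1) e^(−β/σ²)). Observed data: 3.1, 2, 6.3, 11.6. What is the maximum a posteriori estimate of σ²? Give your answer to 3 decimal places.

Sum of squared deviations about the known mean: SS = (3.1−7)² + (2−7)² + (6.3−7)² + (11.6−7)² = 61.86.
The Normal likelihood contributes (σ²)^(−n/2) exp(−SS/(2σ²)), so the posterior is Inverse-Gamma(α + n/2, β + SS/2) = Inverse-Gamma(5.7, 35.93).
The mode of Inverse-Gamma(a, b) is b/(a+1) = 35.93/6.7 ≈ 5.363.

σ̂²_MAP = 5.363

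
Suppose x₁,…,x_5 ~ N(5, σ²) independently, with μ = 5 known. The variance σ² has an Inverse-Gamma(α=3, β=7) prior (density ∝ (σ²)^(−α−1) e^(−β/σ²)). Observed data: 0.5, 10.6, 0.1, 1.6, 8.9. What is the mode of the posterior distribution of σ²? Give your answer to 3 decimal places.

Sum of squared deviations about the known mean: SS = (0.5−5)² + (10.6−5)² + (0.1−5)² + (1.6−5)² + (8.9−5)² = 102.39.
The Normal likelihood contributes (σ²)^(−n/2) exp(−SS/(2σ²)), so the posterior is Inverse-Gamma(α + n/2, β + SS/2) = Inverse-Gamma(5.5, 58.195).
The mode of Inverse-Gamma(a, b) is b/(a+1) = 58.195/6.5 ≈ 8.953.

σ̂²_MAP = 8.953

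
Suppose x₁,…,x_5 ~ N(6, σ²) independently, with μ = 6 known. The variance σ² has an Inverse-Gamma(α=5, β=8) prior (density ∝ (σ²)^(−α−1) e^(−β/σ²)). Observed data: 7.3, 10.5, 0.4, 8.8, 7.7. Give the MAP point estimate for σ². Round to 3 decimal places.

σ̂²_MAP = 4.708

Sum of squared deviations about the known mean: SS = (7.3−6)² + (10.5−6)² + (0.4−6)² + (8.8−6)² + (7.7−6)² = 64.03.
The Normal likelihood contributes (σ²)^(−n/2) exp(−SS/(2σ²)), so the posterior is Inverse-Gamma(α + n/2, β + SS/2) = Inverse-Gamma(7.5, 40.015).
The mode of Inverse-Gamma(a, b) is b/(a+1) = 40.015/8.5 ≈ 4.708.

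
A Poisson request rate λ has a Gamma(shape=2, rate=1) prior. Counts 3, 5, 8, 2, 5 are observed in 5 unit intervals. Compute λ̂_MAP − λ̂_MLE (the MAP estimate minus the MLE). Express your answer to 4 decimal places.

Σxᵢ = 23. Posterior is Gamma(25, 6); MAP = (25−1)/6 = 24/6 ≈ 4.00000.
MLE = x̄ = 23/5 ≈ 4.60000.
Difference = 24/6 − 23/5 = -3/5 ≈ -0.6000.

MAP − MLE = -0.6000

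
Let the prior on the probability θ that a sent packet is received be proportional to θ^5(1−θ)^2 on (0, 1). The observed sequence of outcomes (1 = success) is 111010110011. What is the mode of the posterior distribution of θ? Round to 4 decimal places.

θ̂_MAP = 0.6842

The prior density ∝ θ^5(1−θ)^2 is the kernel of Beta(6, 3).
Data: 8 successes in 12 trials (from the sequence). The binomial likelihood contributes θ^8(1−θ)^4, so the posterior is Beta(6+8, 3+4) = Beta(14, 7).
For Beta(a, b) with a, b > 1 the mode is (a−1)/(a+b−2) = 13/19 ≈ 0.6842.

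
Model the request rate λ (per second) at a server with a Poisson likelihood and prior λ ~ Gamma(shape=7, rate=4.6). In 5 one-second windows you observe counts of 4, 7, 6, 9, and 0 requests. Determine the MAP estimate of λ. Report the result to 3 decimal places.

λ̂_MAP = 3.333

Σxᵢ = 4+7+6+9+0 = 26, with n = 5.
Posterior ∝ λ^6e^(−4.6λ) · λ^26e^(−5λ) = λ^32e^(−9.6λ), i.e. Gamma(shape=33, rate=9.6).
The mode of a Gamma(a, b) with a ≥ 1 (shape–rate) is (a−1)/b = 32/9.6 ≈ 3.333.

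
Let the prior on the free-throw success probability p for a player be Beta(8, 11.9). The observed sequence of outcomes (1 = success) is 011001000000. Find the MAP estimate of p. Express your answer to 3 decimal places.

p̂_MAP = 0.334

Prior: Beta(8, 11.9).
Data: 3 successes in 12 trials (from the sequence). The binomial likelihood contributes p^3(1−p)^9, so the posterior is Beta(8+3, 11.9+9) = Beta(11, 20.9).
For Beta(a, b) with a, b > 1 the mode is (a−1)/(a+b−2) = 10/29.9 ≈ 0.334.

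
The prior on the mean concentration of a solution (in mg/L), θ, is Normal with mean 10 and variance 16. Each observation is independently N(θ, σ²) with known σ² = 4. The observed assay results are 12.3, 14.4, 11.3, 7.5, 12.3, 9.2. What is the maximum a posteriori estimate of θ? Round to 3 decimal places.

θ̂_MAP = 11.120

n = 6; x̄ = (12.3 + 14.4 + 11.3 + 7.5 + 12.3 + 9.2)/6 = 67/6 = 67/6 ≈ 11.1667.
For a Normal prior and Normal likelihood with known variance, the posterior is Normal; its mode equals its mean, the precision-weighted average.
Prior precision 1/σ₀² = 1/16 = 0.0625; data precision n/σ² = 6/4 = 1.5.
θ̂ = (0.0625·10 + 1.5·(67/6)) / (0.0625 + 1.5) = 17.375/1.5625 = 11.120.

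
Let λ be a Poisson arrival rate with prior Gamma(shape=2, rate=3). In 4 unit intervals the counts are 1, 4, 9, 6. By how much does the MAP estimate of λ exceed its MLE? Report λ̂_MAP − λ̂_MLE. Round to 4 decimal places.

MAP − MLE = -2.0000

Σxᵢ = 20. Posterior is Gamma(22, 7); MAP = (22−1)/7 = 21/7 ≈ 3.00000.
MLE = x̄ = 20/4 ≈ 5.00000.
Difference = 21/7 − 20/4 = -2 ≈ -2.0000.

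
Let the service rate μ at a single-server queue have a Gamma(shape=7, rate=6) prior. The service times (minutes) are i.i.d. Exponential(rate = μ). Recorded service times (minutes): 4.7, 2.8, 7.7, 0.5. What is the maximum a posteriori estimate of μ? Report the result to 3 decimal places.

The Exponential(rate=μ) likelihood is ∝ μ^n e^(−μΣtᵢ). Here n = 4 and Σtᵢ = 4.7 + 2.8 + 7.7 + 0.5 = 15.7.
Posterior ∝ μ^6e^(−6μ) · μ^4e^(−15.7μ) = μ^10e^(−21.7μ), i.e. Gamma(11, 21.7).
Mode = (a−1)/b = 10/21.7 ≈ 0.461.

μ̂_MAP = 0.461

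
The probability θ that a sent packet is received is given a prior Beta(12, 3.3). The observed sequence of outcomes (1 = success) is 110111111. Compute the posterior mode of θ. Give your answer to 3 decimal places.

Prior: Beta(12, 3.3).
Data: 8 successes in 9 trials (from the sequence). The binomial likelihood contributes θ^8(1−θ)^1, so the posterior is Beta(12+8, 3.3+1) = Beta(20, 4.3).
For Beta(a, b) with a, b > 1 the mode is (a−1)/(a+b−2) = 19/22.3 ≈ 0.852.

θ̂_MAP = 0.852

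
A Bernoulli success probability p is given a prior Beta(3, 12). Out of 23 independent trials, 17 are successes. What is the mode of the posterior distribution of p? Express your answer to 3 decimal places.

p̂_MAP = 0.528

Prior: Beta(3, 12).
Data: 17 successes in 23 trials. The binomial likelihood contributes p^17(1−p)^6, so the posterior is Beta(3+17, 12+6) = Beta(20, 18).
For Beta(a, b) with a, b > 1 the mode is (a−1)/(a+b−2) = 19/36 ≈ 0.528.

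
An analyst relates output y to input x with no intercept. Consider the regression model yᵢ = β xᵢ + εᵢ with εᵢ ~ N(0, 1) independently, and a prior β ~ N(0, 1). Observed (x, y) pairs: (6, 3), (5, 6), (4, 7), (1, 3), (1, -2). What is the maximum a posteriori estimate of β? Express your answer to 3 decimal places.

β̂_MAP = 0.963

log p(β | y) = −Σ(yᵢ − βxᵢ)²/(2·1) − β²/(2·1) + const.
Setting the derivative to zero: Σxᵢ(yᵢ − βxᵢ)/1 − β/1 = 0, so β = Σxᵢyᵢ / (Σxᵢ² + σ²/τ²).
Σxᵢyᵢ = 6·3 + 5·6 + 4·7 + 1·3 + 1·(-2) = 77; Σxᵢ² = 79; σ²/τ² = 1.
β̂_MAP = 77 / (79 + 1) = 77/80 ≈ 0.963.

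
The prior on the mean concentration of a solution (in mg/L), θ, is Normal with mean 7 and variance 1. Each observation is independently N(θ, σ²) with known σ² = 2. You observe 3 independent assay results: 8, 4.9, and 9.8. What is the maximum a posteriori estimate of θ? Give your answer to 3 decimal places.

θ̂_MAP = 7.340

n = 3; x̄ = (8 + 4.9 + 9.8)/3 = 22.7/3 = 227/30 ≈ 7.5667.
For a Normal prior and Normal likelihood with known variance, the posterior is Normal; its mode equals its mean, the precision-weighted average.
Prior precision 1/σ₀² = 1/1 = 1; data precision n/σ² = 3/2 = 1.5.
θ̂ = (1·7 + 1.5·(227/30)) / (1 + 1.5) = 18.35/2.5 = 7.340.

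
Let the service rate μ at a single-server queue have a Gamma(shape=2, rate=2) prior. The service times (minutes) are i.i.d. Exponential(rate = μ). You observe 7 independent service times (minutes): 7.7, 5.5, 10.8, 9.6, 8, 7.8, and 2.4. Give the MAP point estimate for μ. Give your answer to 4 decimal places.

The Exponential(rate=μ) likelihood is ∝ μ^n e^(−μΣtᵢ). Here n = 7 and Σtᵢ = 7.7 + 5.5 + 10.8 + 9.6 + 8 + 7.8 + 2.4 = 51.8.
Posterior ∝ μe^(−2μ) · μ^7e^(−51.8μ) = μ^8e^(−53.8μ), i.e. Gamma(9, 53.8).
Mode = (a−1)/b = 8/53.8 ≈ 0.1487.

μ̂_MAP = 0.1487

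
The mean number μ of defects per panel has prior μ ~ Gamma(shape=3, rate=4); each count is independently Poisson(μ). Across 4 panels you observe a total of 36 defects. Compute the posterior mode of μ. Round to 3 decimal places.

Σxᵢ = 36, n = 4.
Posterior ∝ μ^2e^(−4μ) · μ^36e^(−4μ) = μ^38e^(−8μ), i.e. Gamma(shape=39, rate=8).
The mode of a Gamma(a, b) with a ≥ 1 (shape–rate) is (a−1)/b = 38/8 ≈ 4.750.

μ̂_MAP = 4.750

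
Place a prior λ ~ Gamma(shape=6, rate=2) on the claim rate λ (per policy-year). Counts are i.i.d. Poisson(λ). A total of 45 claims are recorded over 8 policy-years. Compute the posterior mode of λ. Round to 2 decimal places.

Σxᵢ = 45, n = 8.
Posterior ∝ λ^5e^(−2λ) · λ^45e^(−8λ) = λ^50e^(−10λ), i.e. Gamma(shape=51, rate=10).
The mode of a Gamma(a, b) with a ≥ 1 (shape–rate) is (a−1)/b = 50/10 ≈ 5.00.

λ̂_MAP = 5.00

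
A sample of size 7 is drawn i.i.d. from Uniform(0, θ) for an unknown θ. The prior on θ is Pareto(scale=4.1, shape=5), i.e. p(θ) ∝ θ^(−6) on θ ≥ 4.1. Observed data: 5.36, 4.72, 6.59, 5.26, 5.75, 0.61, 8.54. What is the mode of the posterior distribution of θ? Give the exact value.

The Uniform(0, θ) likelihood is θ^(−n) for θ ≥ max(xᵢ), zero otherwise. Here max(xᵢ) = 8.54.
Posterior ∝ θ^(−6) · θ^(−7) = θ^(−13) on θ ≥ max(4.1, 8.54) = 8.54.
This density is strictly decreasing in θ, so the posterior mode lies at the lower boundary of the support.

θ̂_MAP = 8.54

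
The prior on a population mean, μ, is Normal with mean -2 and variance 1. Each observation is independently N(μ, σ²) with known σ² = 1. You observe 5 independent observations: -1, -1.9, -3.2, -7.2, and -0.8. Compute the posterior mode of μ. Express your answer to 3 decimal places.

n = 5; x̄ = ((-1) + (-1.9) + (-3.2) + (-7.2) + (-0.8))/5 = -14.1/5 = -2.82.
For a Normal prior and Normal likelihood with known variance, the posterior is Normal; its mode equals its mean, the precision-weighted average.
Prior precision 1/σ₀² = 1/1 = 1; data precision n/σ² = 5/1 = 5.
μ̂ = (1·(-2) + 5·(-2.82)) / (1 + 5) = (-16.1)/6 = -161/60 ≈ -2.683.

μ̂_MAP = -2.683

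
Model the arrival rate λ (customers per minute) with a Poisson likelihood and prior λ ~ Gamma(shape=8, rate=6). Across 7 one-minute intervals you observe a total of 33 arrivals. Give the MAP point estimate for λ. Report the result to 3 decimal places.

Σxᵢ = 33, n = 7.
Posterior ∝ λ^7e^(−6λ) · λ^33e^(−7λ) = λ^40e^(−13λ), i.e. Gamma(shape=41, rate=13).
The mode of a Gamma(a, b) with a ≥ 1 (shape–rate) is (a−1)/b = 40/13 ≈ 3.077.

λ̂_MAP = 3.077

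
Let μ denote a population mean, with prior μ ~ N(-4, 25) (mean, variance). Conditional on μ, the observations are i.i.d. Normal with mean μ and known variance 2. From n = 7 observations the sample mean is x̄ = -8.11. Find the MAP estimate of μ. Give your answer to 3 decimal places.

n = 7, x̄ = -8.11.
For a Normal prior and Normal likelihood with known variance, the posterior is Normal; its mode equals its mean, the precision-weighted average.
Prior precision 1/σ₀² = 1/25 = 0.04; data precision n/σ² = 7/2 = 3.5.
μ̂ = (0.04·(-4) + 3.5·(-8.11)) / (0.04 + 3.5) = (-28.545)/3.54 = -1903/236 ≈ -8.064.

μ̂_MAP = -8.064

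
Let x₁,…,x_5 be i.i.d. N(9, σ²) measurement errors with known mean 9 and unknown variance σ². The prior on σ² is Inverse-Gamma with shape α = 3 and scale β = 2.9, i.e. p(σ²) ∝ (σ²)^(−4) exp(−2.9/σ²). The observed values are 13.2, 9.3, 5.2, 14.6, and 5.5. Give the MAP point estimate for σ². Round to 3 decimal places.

σ̂²_MAP = 6.275

Sum of squared deviations about the known mean: SS = (13.2−9)² + (9.3−9)² + (5.2−9)² + (14.6−9)² + (5.5−9)² = 75.78.
The Normal likelihood contributes (σ²)^(−n/2) exp(−SS/(2σ²)), so the posterior is Inverse-Gamma(α + n/2, β + SS/2) = Inverse-Gamma(5.5, 40.79).
The mode of Inverse-Gamma(a, b) is b/(a+1) = 40.79/6.5 ≈ 6.275.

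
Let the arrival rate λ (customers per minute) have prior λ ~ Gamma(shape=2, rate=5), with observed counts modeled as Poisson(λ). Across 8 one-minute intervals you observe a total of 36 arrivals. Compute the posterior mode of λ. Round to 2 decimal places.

Σxᵢ = 36, n = 8.
Posterior ∝ λe^(−5λ) · λ^36e^(−8λ) = λ^37e^(−13λ), i.e. Gamma(shape=38, rate=13).
The mode of a Gamma(a, b) with a ≥ 1 (shape–rate) is (a−1)/b = 37/13 ≈ 2.85.

λ̂_MAP = 2.85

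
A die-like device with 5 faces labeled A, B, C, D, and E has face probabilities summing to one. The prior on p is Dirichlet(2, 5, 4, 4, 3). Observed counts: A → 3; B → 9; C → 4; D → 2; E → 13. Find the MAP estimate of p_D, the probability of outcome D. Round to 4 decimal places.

The posterior is Dirichlet(αᵢ + nᵢ) = Dirichlet(5, 14, 8, 6, 16).
For a Dirichlet(a₁,…,a_K) with all aᵢ > 1, the mode has j-th component (aⱼ − 1)/(Σaᵢ − K).
Here Σaᵢ = 49 and K = 5, so p_D = (6 − 1)/(49 − 5) = 5/44 ≈ 0.1136.

MAP estimate of p_D = 0.1136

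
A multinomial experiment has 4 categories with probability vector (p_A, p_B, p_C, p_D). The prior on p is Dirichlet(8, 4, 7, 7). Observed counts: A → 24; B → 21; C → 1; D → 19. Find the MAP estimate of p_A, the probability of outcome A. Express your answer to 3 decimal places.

MAP estimate of p_A = 0.356

The posterior is Dirichlet(αᵢ + nᵢ) = Dirichlet(32, 25, 8, 26).
For a Dirichlet(a₁,…,a_K) with all aᵢ > 1, the mode has j-th component (aⱼ − 1)/(Σaᵢ − K).
Here Σaᵢ = 91 and K = 4, so p_A = (32 − 1)/(91 − 4) = 31/87 ≈ 0.356.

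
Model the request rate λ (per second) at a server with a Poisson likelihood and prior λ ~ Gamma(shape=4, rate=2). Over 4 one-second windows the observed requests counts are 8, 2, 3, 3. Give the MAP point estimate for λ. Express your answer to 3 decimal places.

Σxᵢ = 8+2+3+3 = 16, with n = 4.
Posterior ∝ λ^3e^(−2λ) · λ^16e^(−4λ) = λ^19e^(−6λ), i.e. Gamma(shape=20, rate=6).
The mode of a Gamma(a, b) with a ≥ 1 (shape–rate) is (a−1)/b = 19/6 ≈ 3.167.

λ̂_MAP = 3.167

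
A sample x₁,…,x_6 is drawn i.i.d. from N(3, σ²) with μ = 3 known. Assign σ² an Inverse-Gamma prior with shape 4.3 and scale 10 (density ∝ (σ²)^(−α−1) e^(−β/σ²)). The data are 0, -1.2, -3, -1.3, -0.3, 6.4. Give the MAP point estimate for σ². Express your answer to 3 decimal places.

σ̂²_MAP = 7.445

Sum of squared deviations about the known mean: SS = (0−3)² + (-1.2−3)² + (-3−3)² + (-1.3−3)² + (-0.3−3)² + (6.4−3)² = 103.58.
The Normal likelihood contributes (σ²)^(−n/2) exp(−SS/(2σ²)), so the posterior is Inverse-Gamma(α + n/2, β + SS/2) = Inverse-Gamma(7.3, 61.79).
The mode of Inverse-Gamma(a, b) is b/(a+1) = 61.79/8.3 ≈ 7.445.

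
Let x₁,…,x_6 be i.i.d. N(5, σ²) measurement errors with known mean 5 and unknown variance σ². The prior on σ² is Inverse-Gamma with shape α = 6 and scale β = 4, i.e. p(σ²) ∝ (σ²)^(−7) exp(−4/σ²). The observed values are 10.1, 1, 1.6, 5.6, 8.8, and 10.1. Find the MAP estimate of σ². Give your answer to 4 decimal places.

Sum of squared deviations about the known mean: SS = (10.1−5)² + (1−5)² + (1.6−5)² + (5.6−5)² + (8.8−5)² + (10.1−5)² = 94.38.
The Normal likelihood contributes (σ²)^(−n/2) exp(−SS/(2σ²)), so the posterior is Inverse-Gamma(α + n/2, β + SS/2) = Inverse-Gamma(9, 51.19).
The mode of Inverse-Gamma(a, b) is b/(a+1) = 51.19/10 ≈ 5.1190.

σ̂²_MAP = 5.1190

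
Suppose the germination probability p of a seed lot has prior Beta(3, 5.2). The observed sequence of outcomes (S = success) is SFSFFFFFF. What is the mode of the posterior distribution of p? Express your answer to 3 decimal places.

p̂_MAP = 0.263

Prior: Beta(3, 5.2).
Data: 2 successes in 9 trials (from the sequence). The binomial likelihood contributes p^2(1−p)^7, so the posterior is Beta(3+2, 5.2+7) = Beta(5, 12.2).
For Beta(a, b) with a, b > 1 the mode is (a−1)/(a+b−2) = 4/15.2 ≈ 0.263.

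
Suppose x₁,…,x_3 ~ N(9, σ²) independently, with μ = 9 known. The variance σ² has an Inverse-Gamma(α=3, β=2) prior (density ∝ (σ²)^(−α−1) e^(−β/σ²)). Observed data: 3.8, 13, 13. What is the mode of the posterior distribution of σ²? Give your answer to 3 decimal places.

Sum of squared deviations about the known mean: SS = (3.8−9)² + (13−9)² + (13−9)² = 59.04.
The Normal likelihood contributes (σ²)^(−n/2) exp(−SS/(2σ²)), so the posterior is Inverse-Gamma(α + n/2, β + SS/2) = Inverse-Gamma(4.5, 31.52).
The mode of Inverse-Gamma(a, b) is b/(a+1) = 31.52/5.5 ≈ 5.731.

σ̂²_MAP = 5.731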